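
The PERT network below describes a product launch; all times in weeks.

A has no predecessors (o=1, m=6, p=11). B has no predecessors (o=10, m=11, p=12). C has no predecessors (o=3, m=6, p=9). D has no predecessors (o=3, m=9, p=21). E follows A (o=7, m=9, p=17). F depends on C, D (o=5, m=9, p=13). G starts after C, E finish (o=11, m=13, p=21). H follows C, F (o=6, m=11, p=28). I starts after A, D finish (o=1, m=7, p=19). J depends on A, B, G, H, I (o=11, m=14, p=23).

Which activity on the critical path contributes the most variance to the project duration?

H

te_A = (1 + 4·6 + 11)/6 = 36/6 = 6; σ²_A = ((11−1)/6)² = 2.778
te_B = (10 + 4·11 + 12)/6 = 66/6 = 11; σ²_B = ((12−10)/6)² = 0.111
te_C = (3 + 4·6 + 9)/6 = 36/6 = 6; σ²_C = ((9−3)/6)² = 1.000
te_D = (3 + 4·9 + 21)/6 = 60/6 = 10; σ²_D = ((21−3)/6)² = 9.000
te_E = (7 + 4·9 + 17)/6 = 60/6 = 10; σ²_E = ((17−7)/6)² = 2.778
te_F = (5 + 4·9 + 13)/6 = 54/6 = 9; σ²_F = ((13−5)/6)² = 1.778
te_G = (11 + 4·13 + 21)/6 = 84/6 = 14; σ²_G = ((21−11)/6)² = 2.778
te_H = (6 + 4·11 + 28)/6 = 78/6 = 13; σ²_H = ((28−6)/6)² = 13.444
te_I = (1 + 4·7 + 19)/6 = 48/6 = 8; σ²_I = ((19−1)/6)² = 9.000
te_J = (11 + 4·14 + 23)/6 = 90/6 = 15; σ²_J = ((23−11)/6)² = 4.000

Forward pass:
ES_A = 0; EF_A = 6
ES_B = 0; EF_B = 11
ES_C = 0; EF_C = 6
ES_D = 0; EF_D = 10
ES_E = 6; EF_E = 6+10 = 16
ES_F = max(EF_C=6, EF_D=10) = 10; EF_F = 10+9 = 19
ES_G = max(EF_C=6, EF_E=16) = 16; EF_G = 16+14 = 30
ES_H = max(EF_C=6, EF_F=19) = 19; EF_H = 19+13 = 32
ES_I = max(EF_A=6, EF_D=10) = 10; EF_I = 10+8 = 18
ES_J = max(EF_A=6, EF_B=11, EF_G=30, EF_H=32, EF_I=18) = 32; EF_J = 32+15 = 47
Expected project duration μ = 47 weeks. Critical path: D → F → H → J.

Variances on critical path: σ²_D=9.000, σ²_F=1.778, σ²_H=13.444, σ²_J=4.000.
Largest is σ²_H = 13.444.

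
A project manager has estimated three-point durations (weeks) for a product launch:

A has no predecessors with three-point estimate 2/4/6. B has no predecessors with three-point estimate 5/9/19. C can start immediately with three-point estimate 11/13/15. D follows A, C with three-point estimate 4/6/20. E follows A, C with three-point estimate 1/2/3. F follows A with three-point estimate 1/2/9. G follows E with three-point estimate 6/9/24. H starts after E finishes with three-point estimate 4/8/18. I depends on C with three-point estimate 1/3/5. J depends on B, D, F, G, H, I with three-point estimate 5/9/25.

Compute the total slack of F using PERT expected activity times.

te_A = (2 + 4·4 + 6)/6 = 24/6 = 4
te_B = (5 + 4·9 + 19)/6 = 60/6 = 10
te_C = (11 + 4·13 + 15)/6 = 78/6 = 13
te_D = (4 + 4·6 + 20)/6 = 48/6 = 8
te_E = (1 + 4·2 + 3)/6 = 12/6 = 2
te_F = (1 + 4·2 + 9)/6 = 18/6 = 3
te_G = (6 + 4·9 + 24)/6 = 66/6 = 11
te_H = (4 + 4·8 + 18)/6 = 54/6 = 9
te_I = (1 + 4·3 + 5)/6 = 18/6 = 3
te_J = (5 + 4·9 + 25)/6 = 66/6 = 11

Forward pass:
ES_A = 0; EF_A = 4
ES_B = 0; EF_B = 10
ES_C = 0; EF_C = 13
ES_D = max(EF_A=4, EF_C=13) = 13; EF_D = 13+8 = 21
ES_E = max(EF_A=4, EF_C=13) = 13; EF_E = 13+2 = 15
ES_F = 4; EF_F = 4+3 = 7
ES_G = 15; EF_G = 15+11 = 26
ES_H = 15; EF_H = 15+9 = 24
ES_I = 13; EF_I = 13+3 = 16
ES_J = max(EF_B=10, EF_D=21, EF_F=7, EF_G=26, EF_H=24, EF_I=16) = 26; EF_J = 26+11 = 37
Expected project duration μ = 37 weeks. Critical path: C → E → G → J.

Backward pass:
LF_J = 37; LS_J = 37−11 = 26
LF_I = LS_J = 26; LS_I = 26−3 = 23
LF_H = LS_J = 26; LS_H = 26−9 = 17
LF_G = LS_J = 26; LS_G = 26−11 = 15
LF_F = LS_J = 26; LS_F = 26−3 = 23
LF_E = min(LS_G=15, LS_H=17) = 15; LS_E = 15−2 = 13
LF_D = LS_J = 26; LS_D = 26−8 = 18
LF_C = min(LS_D=18, LS_E=13, LS_I=23) = 13; LS_C = 13−13 = 0
LF_B = LS_J = 26; LS_B = 26−10 = 16
LF_A = min(LS_D=18, LS_E=13, LS_F=23) = 13; LS_A = 13−4 = 9
Slack_F = LS_F − ES_F = 23 − 4 = 19

19 weeks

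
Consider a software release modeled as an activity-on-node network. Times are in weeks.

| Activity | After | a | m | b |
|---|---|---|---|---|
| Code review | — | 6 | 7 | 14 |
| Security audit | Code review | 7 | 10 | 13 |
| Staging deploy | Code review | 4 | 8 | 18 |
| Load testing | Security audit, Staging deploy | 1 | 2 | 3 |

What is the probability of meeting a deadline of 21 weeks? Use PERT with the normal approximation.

0.722

te_Code review = (6 + 4·7 + 14)/6 = 48/6 = 8; σ²_Code review = ((14−6)/6)² = 1.778
te_Security audit = (7 + 4·10 + 13)/6 = 60/6 = 10; σ²_Security audit = ((13−7)/6)² = 1.000
te_Staging deploy = (4 + 4·8 + 18)/6 = 54/6 = 9; σ²_Staging deploy = ((18−4)/6)² = 5.444
te_Load testing = (1 + 4·2 + 3)/6 = 12/6 = 2; σ²_Load testing = ((3−1)/6)² = 0.111

Forward pass:
ES_Code review = 0; EF_Code review = 8
ES_Security audit = 8; EF_Security audit = 8+10 = 18
ES_Staging deploy = 8; EF_Staging deploy = 8+9 = 17
ES_Load testing = max(EF_Security audit=18, EF_Staging deploy=17) = 18; EF_Load testing = 18+2 = 20
Expected project duration μ = 20 weeks. Critical path: Code review → Security audit → Load testing.

Variance along critical path = 1.778 + 1.000 + 0.111 = 2.889; σ = √2.889 = 1.700 weeks.
Z = (21 − 20) / 1.700 = 0.588
P(T ≤ 21) = Φ(0.588) ≈ 0.722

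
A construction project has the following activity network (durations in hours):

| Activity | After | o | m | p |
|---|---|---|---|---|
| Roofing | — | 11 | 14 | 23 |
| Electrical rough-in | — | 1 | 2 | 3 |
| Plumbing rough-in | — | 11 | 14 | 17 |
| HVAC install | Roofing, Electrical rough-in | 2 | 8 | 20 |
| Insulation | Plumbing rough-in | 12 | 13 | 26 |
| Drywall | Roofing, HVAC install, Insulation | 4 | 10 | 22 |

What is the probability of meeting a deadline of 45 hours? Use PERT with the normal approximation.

0.898

te_Roofing = (11 + 4·14 + 23)/6 = 90/6 = 15; σ²_Roofing = ((23−11)/6)² = 4.000
te_Electrical rough-in = (1 + 4·2 + 3)/6 = 12/6 = 2; σ²_Electrical rough-in = ((3−1)/6)² = 0.111
te_Plumbing rough-in = (11 + 4·14 + 17)/6 = 84/6 = 14; σ²_Plumbing rough-in = ((17−11)/6)² = 1.000
te_HVAC install = (2 + 4·8 + 20)/6 = 54/6 = 9; σ²_HVAC install = ((20−2)/6)² = 9.000
te_Insulation = (12 + 4·13 + 26)/6 = 90/6 = 15; σ²_Insulation = ((26−12)/6)² = 5.444
te_Drywall = (4 + 4·10 + 22)/6 = 66/6 = 11; σ²_Drywall = ((22−4)/6)² = 9.000

Forward pass:
ES_Roofing = 0; EF_Roofing = 15
ES_Electrical rough-in = 0; EF_Electrical rough-in = 2
ES_Plumbing rough-in = 0; EF_Plumbing rough-in = 14
ES_HVAC install = max(EF_Roofing=15, EF_Electrical rough-in=2) = 15; EF_HVAC install = 15+9 = 24
ES_Insulation = 14; EF_Insulation = 14+15 = 29
ES_Drywall = max(EF_Roofing=15, EF_HVAC install=24, EF_Insulation=29) = 29; EF_Drywall = 29+11 = 40
Expected project duration μ = 40 hours. Critical path: Plumbing rough-in → Insulation → Drywall.

Variance along critical path = 1.000 + 5.444 + 9.000 = 15.444; σ = √15.444 = 3.930 hours.
Z = (45 − 40) / 3.930 = 1.272
P(T ≤ 45) = Φ(1.272) ≈ 0.898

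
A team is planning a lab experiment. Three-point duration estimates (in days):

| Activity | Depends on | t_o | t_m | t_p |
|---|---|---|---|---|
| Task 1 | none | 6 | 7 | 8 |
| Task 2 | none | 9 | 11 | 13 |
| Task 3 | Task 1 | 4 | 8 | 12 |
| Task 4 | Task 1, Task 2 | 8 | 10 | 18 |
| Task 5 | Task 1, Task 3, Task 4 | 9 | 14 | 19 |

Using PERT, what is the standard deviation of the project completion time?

2.45 days

te_Task 1 = (6 + 4·7 + 8)/6 = 42/6 = 7; σ²_Task 1 = ((8−6)/6)² = 0.111
te_Task 2 = (9 + 4·11 + 13)/6 = 66/6 = 11; σ²_Task 2 = ((13−9)/6)² = 0.444
te_Task 3 = (4 + 4·8 + 12)/6 = 48/6 = 8; σ²_Task 3 = ((12−4)/6)² = 1.778
te_Task 4 = (8 + 4·10 + 18)/6 = 66/6 = 11; σ²_Task 4 = ((18−8)/6)² = 2.778
te_Task 5 = (9 + 4·14 + 19)/6 = 84/6 = 14; σ²_Task 5 = ((19−9)/6)² = 2.778

Forward pass:
ES_Task 1 = 0; EF_Task 1 = 7
ES_Task 2 = 0; EF_Task 2 = 11
ES_Task 3 = 7; EF_Task 3 = 7+8 = 15
ES_Task 4 = max(EF_Task 1=7, EF_Task 2=11) = 11; EF_Task 4 = 11+11 = 22
ES_Task 5 = max(EF_Task 1=7, EF_Task 3=15, EF_Task 4=22) = 22; EF_Task 5 = 22+14 = 36
Expected project duration μ = 36 days. Critical path: Task 2 → Task 4 → Task 5.

Variance along critical path = 0.444 + 2.778 + 2.778 = 6.000
σ = √6.000 = 2.449 days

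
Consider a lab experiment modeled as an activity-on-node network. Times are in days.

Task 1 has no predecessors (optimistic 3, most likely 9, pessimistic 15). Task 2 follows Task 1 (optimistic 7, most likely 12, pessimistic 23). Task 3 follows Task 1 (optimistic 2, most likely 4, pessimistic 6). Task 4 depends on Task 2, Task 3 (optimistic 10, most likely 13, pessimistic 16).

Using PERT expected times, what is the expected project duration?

te_Task 1 = (3 + 4·9 + 15)/6 = 54/6 = 9
te_Task 2 = (7 + 4·12 + 23)/6 = 78/6 = 13
te_Task 3 = (2 + 4·4 + 6)/6 = 24/6 = 4
te_Task 4 = (10 + 4·13 + 16)/6 = 78/6 = 13

Forward pass:
ES_Task 1 = 0; EF_Task 1 = 9
ES_Task 2 = 9; EF_Task 2 = 9+13 = 22
ES_Task 3 = 9; EF_Task 3 = 9+4 = 13
ES_Task 4 = max(EF_Task 2=22, EF_Task 3=13) = 22; EF_Task 4 = 22+13 = 35
Expected project duration μ = 35 days. Critical path: Task 1 → Task 2 → Task 4.

35 days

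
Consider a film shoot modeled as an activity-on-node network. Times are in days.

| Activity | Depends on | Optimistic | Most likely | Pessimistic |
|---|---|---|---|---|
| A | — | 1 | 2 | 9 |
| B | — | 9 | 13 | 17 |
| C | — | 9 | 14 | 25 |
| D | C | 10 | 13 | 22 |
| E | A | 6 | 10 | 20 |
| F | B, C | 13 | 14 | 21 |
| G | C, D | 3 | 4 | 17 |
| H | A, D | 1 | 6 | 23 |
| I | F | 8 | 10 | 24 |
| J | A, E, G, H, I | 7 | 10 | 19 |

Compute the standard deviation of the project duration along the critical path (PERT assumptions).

te_A = (1 + 4·2 + 9)/6 = 18/6 = 3; σ²_A = ((9−1)/6)² = 1.778
te_B = (9 + 4·13 + 17)/6 = 78/6 = 13; σ²_B = ((17−9)/6)² = 1.778
te_C = (9 + 4·14 + 25)/6 = 90/6 = 15; σ²_C = ((25−9)/6)² = 7.111
te_D = (10 + 4·13 + 22)/6 = 84/6 = 14; σ²_D = ((22−10)/6)² = 4.000
te_E = (6 + 4·10 + 20)/6 = 66/6 = 11; σ²_E = ((20−6)/6)² = 5.444
te_F = (13 + 4·14 + 21)/6 = 90/6 = 15; σ²_F = ((21−13)/6)² = 1.778
te_G = (3 + 4·4 + 17)/6 = 36/6 = 6; σ²_G = ((17−3)/6)² = 5.444
te_H = (1 + 4·6 + 23)/6 = 48/6 = 8; σ²_H = ((23−1)/6)² = 13.444
te_I = (8 + 4·10 + 24)/6 = 72/6 = 12; σ²_I = ((24−8)/6)² = 7.111
te_J = (7 + 4·10 + 19)/6 = 66/6 = 11; σ²_J = ((19−7)/6)² = 4.000

Forward pass:
ES_A = 0; EF_A = 3
ES_B = 0; EF_B = 13
ES_C = 0; EF_C = 15
ES_D = 15; EF_D = 15+14 = 29
ES_E = 3; EF_E = 3+11 = 14
ES_F = max(EF_B=13, EF_C=15) = 15; EF_F = 15+15 = 30
ES_G = max(EF_C=15, EF_D=29) = 29; EF_G = 29+6 = 35
ES_H = max(EF_A=3, EF_D=29) = 29; EF_H = 29+8 = 37
ES_I = 30; EF_I = 30+12 = 42
ES_J = max(EF_A=3, EF_E=14, EF_G=35, EF_H=37, EF_I=42) = 42; EF_J = 42+11 = 53
Expected project duration μ = 53 days. Critical path: C → F → I → J.

Variance along critical path = 7.111 + 1.778 + 7.111 + 4.000 = 20.000
σ = √20.000 = 4.472 days

4.47 days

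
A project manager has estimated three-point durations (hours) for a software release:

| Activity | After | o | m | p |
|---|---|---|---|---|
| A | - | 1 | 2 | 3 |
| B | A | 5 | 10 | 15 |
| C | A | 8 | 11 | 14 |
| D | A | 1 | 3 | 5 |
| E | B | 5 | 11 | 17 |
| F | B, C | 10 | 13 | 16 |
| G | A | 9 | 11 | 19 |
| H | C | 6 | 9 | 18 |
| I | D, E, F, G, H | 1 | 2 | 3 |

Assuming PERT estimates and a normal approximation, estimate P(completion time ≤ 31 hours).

te_A = (1 + 4·2 + 3)/6 = 12/6 = 2; σ²_A = ((3−1)/6)² = 0.111
te_B = (5 + 4·10 + 15)/6 = 60/6 = 10; σ²_B = ((15−5)/6)² = 2.778
te_C = (8 + 4·11 + 14)/6 = 66/6 = 11; σ²_C = ((14−8)/6)² = 1.000
te_D = (1 + 4·3 + 5)/6 = 18/6 = 3; σ²_D = ((5−1)/6)² = 0.444
te_E = (5 + 4·11 + 17)/6 = 66/6 = 11; σ²_E = ((17−5)/6)² = 4.000
te_F = (10 + 4·13 + 16)/6 = 78/6 = 13; σ²_F = ((16−10)/6)² = 1.000
te_G = (9 + 4·11 + 19)/6 = 72/6 = 12; σ²_G = ((19−9)/6)² = 2.778
te_H = (6 + 4·9 + 18)/6 = 60/6 = 10; σ²_H = ((18−6)/6)² = 4.000
te_I = (1 + 4·2 + 3)/6 = 12/6 = 2; σ²_I = ((3−1)/6)² = 0.111

Forward pass:
ES_A = 0; EF_A = 2
ES_B = 2; EF_B = 2+10 = 12
ES_C = 2; EF_C = 2+11 = 13
ES_D = 2; EF_D = 2+3 = 5
ES_E = 12; EF_E = 12+11 = 23
ES_F = max(EF_B=12, EF_C=13) = 13; EF_F = 13+13 = 26
ES_G = 2; EF_G = 2+12 = 14
ES_H = 13; EF_H = 13+10 = 23
ES_I = max(EF_D=5, EF_E=23, EF_F=26, EF_G=14, EF_H=23) = 26; EF_I = 26+2 = 28
Expected project duration μ = 28 hours. Critical path: A → C → F → I.

Variance along critical path = 0.111 + 1.000 + 1.000 + 0.111 = 2.222; σ = √2.222 = 1.491 hours.
Z = (31 − 28) / 1.491 = 2.012
P(T ≤ 31) = Φ(2.012) ≈ 0.978

0.978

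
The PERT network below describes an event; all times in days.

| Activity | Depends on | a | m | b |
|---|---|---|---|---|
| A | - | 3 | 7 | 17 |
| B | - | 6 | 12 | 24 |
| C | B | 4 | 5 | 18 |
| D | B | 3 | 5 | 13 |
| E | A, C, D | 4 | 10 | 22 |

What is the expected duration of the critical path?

te_A = (3 + 4·7 + 17)/6 = 48/6 = 8
te_B = (6 + 4·12 + 24)/6 = 78/6 = 13
te_C = (4 + 4·5 + 18)/6 = 42/6 = 7
te_D = (3 + 4·5 + 13)/6 = 36/6 = 6
te_E = (4 + 4·10 + 22)/6 = 66/6 = 11

Forward pass:
ES_A = 0; EF_A = 8
ES_B = 0; EF_B = 13
ES_C = 13; EF_C = 13+7 = 20
ES_D = 13; EF_D = 13+6 = 19
ES_E = max(EF_A=8, EF_C=20, EF_D=19) = 20; EF_E = 20+11 = 31
Expected project duration μ = 31 days. Critical path: B → C → E.

31 days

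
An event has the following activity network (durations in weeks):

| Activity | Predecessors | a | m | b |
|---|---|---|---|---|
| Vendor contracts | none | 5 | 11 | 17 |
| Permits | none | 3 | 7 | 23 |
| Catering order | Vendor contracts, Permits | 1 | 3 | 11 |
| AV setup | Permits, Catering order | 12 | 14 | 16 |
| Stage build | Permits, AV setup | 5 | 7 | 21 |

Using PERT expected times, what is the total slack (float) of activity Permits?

2 weeks

te_Vendor contracts = (5 + 4·11 + 17)/6 = 66/6 = 11
te_Permits = (3 + 4·7 + 23)/6 = 54/6 = 9
te_Catering order = (1 + 4·3 + 11)/6 = 24/6 = 4
te_AV setup = (12 + 4·14 + 16)/6 = 84/6 = 14
te_Stage build = (5 + 4·7 + 21)/6 = 54/6 = 9

Forward pass:
ES_Vendor contracts = 0; EF_Vendor contracts = 11
ES_Permits = 0; EF_Permits = 9
ES_Catering order = max(EF_Vendor contracts=11, EF_Permits=9) = 11; EF_Catering order = 11+4 = 15
ES_AV setup = max(EF_Permits=9, EF_Catering order=15) = 15; EF_AV setup = 15+14 = 29
ES_Stage build = max(EF_Permits=9, EF_AV setup=29) = 29; EF_Stage build = 29+9 = 38
Expected project duration μ = 38 weeks. Critical path: Vendor contracts → Catering order → AV setup → Stage build.

Backward pass:
LF_Stage build = 38; LS_Stage build = 38−9 = 29
LF_AV setup = LS_Stage build = 29; LS_AV setup = 29−14 = 15
LF_Catering order = LS_AV setup = 15; LS_Catering order = 15−4 = 11
LF_Permits = min(LS_Catering order=11, LS_AV setup=15, LS_Stage build=29) = 11; LS_Permits = 11−9 = 2
LF_Vendor contracts = LS_Catering order = 11; LS_Vendor contracts = 11−11 = 0
Slack_Permits = LS_Permits − ES_Permits = 2 − 0 = 2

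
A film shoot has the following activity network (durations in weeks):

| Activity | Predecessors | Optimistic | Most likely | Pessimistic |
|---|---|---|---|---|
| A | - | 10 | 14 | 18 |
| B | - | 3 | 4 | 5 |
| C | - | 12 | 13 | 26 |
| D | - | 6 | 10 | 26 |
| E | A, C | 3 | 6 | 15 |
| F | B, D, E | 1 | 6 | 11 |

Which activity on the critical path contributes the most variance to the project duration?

C

te_A = (10 + 4·14 + 18)/6 = 84/6 = 14; σ²_A = ((18−10)/6)² = 1.778
te_B = (3 + 4·4 + 5)/6 = 24/6 = 4; σ²_B = ((5−3)/6)² = 0.111
te_C = (12 + 4·13 + 26)/6 = 90/6 = 15; σ²_C = ((26−12)/6)² = 5.444
te_D = (6 + 4·10 + 26)/6 = 72/6 = 12; σ²_D = ((26−6)/6)² = 11.111
te_E = (3 + 4·6 + 15)/6 = 42/6 = 7; σ²_E = ((15−3)/6)² = 4.000
te_F = (1 + 4·6 + 11)/6 = 36/6 = 6; σ²_F = ((11−1)/6)² = 2.778

Forward pass:
ES_A = 0; EF_A = 14
ES_B = 0; EF_B = 4
ES_C = 0; EF_C = 15
ES_D = 0; EF_D = 12
ES_E = max(EF_A=14, EF_C=15) = 15; EF_E = 15+7 = 22
ES_F = max(EF_B=4, EF_D=12, EF_E=22) = 22; EF_F = 22+6 = 28
Expected project duration μ = 28 weeks. Critical path: C → E → F.

Variances on critical path: σ²_C=5.444, σ²_E=4.000, σ²_F=2.778.
Largest is σ²_C = 5.444.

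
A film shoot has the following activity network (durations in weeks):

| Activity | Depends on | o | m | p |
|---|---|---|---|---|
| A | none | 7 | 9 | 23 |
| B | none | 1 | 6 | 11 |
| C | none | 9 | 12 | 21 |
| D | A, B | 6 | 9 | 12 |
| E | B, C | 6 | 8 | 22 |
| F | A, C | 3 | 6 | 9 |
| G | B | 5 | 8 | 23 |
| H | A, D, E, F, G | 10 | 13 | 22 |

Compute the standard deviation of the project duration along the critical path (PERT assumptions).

3.89 weeks

te_A = (7 + 4·9 + 23)/6 = 66/6 = 11; σ²_A = ((23−7)/6)² = 7.111
te_B = (1 + 4·6 + 11)/6 = 36/6 = 6; σ²_B = ((11−1)/6)² = 2.778
te_C = (9 + 4·12 + 21)/6 = 78/6 = 13; σ²_C = ((21−9)/6)² = 4.000
te_D = (6 + 4·9 + 12)/6 = 54/6 = 9; σ²_D = ((12−6)/6)² = 1.000
te_E = (6 + 4·8 + 22)/6 = 60/6 = 10; σ²_E = ((22−6)/6)² = 7.111
te_F = (3 + 4·6 + 9)/6 = 36/6 = 6; σ²_F = ((9−3)/6)² = 1.000
te_G = (5 + 4·8 + 23)/6 = 60/6 = 10; σ²_G = ((23−5)/6)² = 9.000
te_H = (10 + 4·13 + 22)/6 = 84/6 = 14; σ²_H = ((22−10)/6)² = 4.000

Forward pass:
ES_A = 0; EF_A = 11
ES_B = 0; EF_B = 6
ES_C = 0; EF_C = 13
ES_D = max(EF_A=11, EF_B=6) = 11; EF_D = 11+9 = 20
ES_E = max(EF_B=6, EF_C=13) = 13; EF_E = 13+10 = 23
ES_F = max(EF_A=11, EF_C=13) = 13; EF_F = 13+6 = 19
ES_G = 6; EF_G = 6+10 = 16
ES_H = max(EF_A=11, EF_D=20, EF_E=23, EF_F=19, EF_G=16) = 23; EF_H = 23+14 = 37
Expected project duration μ = 37 weeks. Critical path: C → E → H.

Variance along critical path = 4.000 + 7.111 + 4.000 = 15.111
σ = √15.111 = 3.887 weeks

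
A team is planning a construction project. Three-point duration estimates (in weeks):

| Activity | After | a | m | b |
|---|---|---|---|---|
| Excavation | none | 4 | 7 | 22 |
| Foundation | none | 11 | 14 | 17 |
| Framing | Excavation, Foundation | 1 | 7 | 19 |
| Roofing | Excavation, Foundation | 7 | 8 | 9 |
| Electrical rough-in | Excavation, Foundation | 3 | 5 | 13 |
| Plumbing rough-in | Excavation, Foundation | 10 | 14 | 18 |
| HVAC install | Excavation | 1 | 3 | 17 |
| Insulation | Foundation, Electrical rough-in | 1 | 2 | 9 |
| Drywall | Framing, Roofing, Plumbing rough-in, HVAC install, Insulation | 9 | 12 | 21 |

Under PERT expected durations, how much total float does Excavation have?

te_Excavation = (4 + 4·7 + 22)/6 = 54/6 = 9
te_Foundation = (11 + 4·14 + 17)/6 = 84/6 = 14
te_Framing = (1 + 4·7 + 19)/6 = 48/6 = 8
te_Roofing = (7 + 4·8 + 9)/6 = 48/6 = 8
te_Electrical rough-in = (3 + 4·5 + 13)/6 = 36/6 = 6
te_Plumbing rough-in = (10 + 4·14 + 18)/6 = 84/6 = 14
te_HVAC install = (1 + 4·3 + 17)/6 = 30/6 = 5
te_Insulation = (1 + 4·2 + 9)/6 = 18/6 = 3
te_Drywall = (9 + 4·12 + 21)/6 = 78/6 = 13

Forward pass:
ES_Excavation = 0; EF_Excavation = 9
ES_Foundation = 0; EF_Foundation = 14
ES_Framing = max(EF_Excavation=9, EF_Foundation=14) = 14; EF_Framing = 14+8 = 22
ES_Roofing = max(EF_Excavation=9, EF_Foundation=14) = 14; EF_Roofing = 14+8 = 22
ES_Electrical rough-in = max(EF_Excavation=9, EF_Foundation=14) = 14; EF_Electrical rough-in = 14+6 = 20
ES_Plumbing rough-in = max(EF_Excavation=9, EF_Foundation=14) = 14; EF_Plumbing rough-in = 14+14 = 28
ES_HVAC install = 9; EF_HVAC install = 9+5 = 14
ES_Insulation = max(EF_Foundation=14, EF_Electrical rough-in=20) = 20; EF_Insulation = 20+3 = 23
ES_Drywall = max(EF_Framing=22, EF_Roofing=22, EF_Plumbing rough-in=28, EF_HVAC install=14, EF_Insulation=23) = 28; EF_Drywall = 28+13 = 41
Expected project duration μ = 41 weeks. Critical path: Foundation → Plumbing rough-in → Drywall.

Backward pass:
LF_Drywall = 41; LS_Drywall = 41−13 = 28
LF_Insulation = LS_Drywall = 28; LS_Insulation = 28−3 = 25
LF_HVAC install = LS_Drywall = 28; LS_HVAC install = 28−5 = 23
LF_Plumbing rough-in = LS_Drywall = 28; LS_Plumbing rough-in = 28−14 = 14
LF_Electrical rough-in = LS_Insulation = 25; LS_Electrical rough-in = 25−6 = 19
LF_Roofing = LS_Drywall = 28; LS_Roofing = 28−8 = 20
LF_Framing = LS_Drywall = 28; LS_Framing = 28−8 = 20
LF_Foundation = min(LS_Framing=20, LS_Roofing=20, LS_Electrical rough-in=19, LS_Plumbing rough-in=14, LS_Insulation=25) = 14; LS_Foundation = 14−14 = 0
LF_Excavation = min(LS_Framing=20, LS_Roofing=20, LS_Electrical rough-in=19, LS_Plumbing rough-in=14, LS_HVAC install=23) = 14; LS_Excavation = 14−9 = 5
Slack_Excavation = LS_Excavation − ES_Excavation = 5 − 0 = 5

5 weeks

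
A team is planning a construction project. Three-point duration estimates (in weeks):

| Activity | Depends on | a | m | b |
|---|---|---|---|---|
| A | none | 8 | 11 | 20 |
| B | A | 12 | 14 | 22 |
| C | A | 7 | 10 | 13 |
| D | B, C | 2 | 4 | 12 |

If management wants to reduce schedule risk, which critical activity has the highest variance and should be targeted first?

te_A = (8 + 4·11 + 20)/6 = 72/6 = 12; σ²_A = ((20−8)/6)² = 4.000
te_B = (12 + 4·14 + 22)/6 = 90/6 = 15; σ²_B = ((22−12)/6)² = 2.778
te_C = (7 + 4·10 + 13)/6 = 60/6 = 10; σ²_C = ((13−7)/6)² = 1.000
te_D = (2 + 4·4 + 12)/6 = 30/6 = 5; σ²_D = ((12−2)/6)² = 2.778

Forward pass:
ES_A = 0; EF_A = 12
ES_B = 12; EF_B = 12+15 = 27
ES_C = 12; EF_C = 12+10 = 22
ES_D = max(EF_B=27, EF_C=22) = 27; EF_D = 27+5 = 32
Expected project duration μ = 32 weeks. Critical path: A → B → D.

Variances on critical path: σ²_A=4.000, σ²_B=2.778, σ²_D=2.778.
Largest is σ²_A = 4.000.

A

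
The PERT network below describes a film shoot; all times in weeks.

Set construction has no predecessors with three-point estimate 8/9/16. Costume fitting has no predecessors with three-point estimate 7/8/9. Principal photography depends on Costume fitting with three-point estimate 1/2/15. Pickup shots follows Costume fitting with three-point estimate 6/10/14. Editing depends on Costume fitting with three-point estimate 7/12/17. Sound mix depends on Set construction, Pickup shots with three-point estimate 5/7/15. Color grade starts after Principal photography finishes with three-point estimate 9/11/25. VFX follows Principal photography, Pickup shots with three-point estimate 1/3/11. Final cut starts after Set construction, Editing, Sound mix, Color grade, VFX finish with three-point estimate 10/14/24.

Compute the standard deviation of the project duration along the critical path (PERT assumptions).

te_Set construction = (8 + 4·9 + 16)/6 = 60/6 = 10; σ²_Set construction = ((16−8)/6)² = 1.778
te_Costume fitting = (7 + 4·8 + 9)/6 = 48/6 = 8; σ²_Costume fitting = ((9−7)/6)² = 0.111
te_Principal photography = (1 + 4·2 + 15)/6 = 24/6 = 4; σ²_Principal photography = ((15−1)/6)² = 5.444
te_Pickup shots = (6 + 4·10 + 14)/6 = 60/6 = 10; σ²_Pickup shots = ((14−6)/6)² = 1.778
te_Editing = (7 + 4·12 + 17)/6 = 72/6 = 12; σ²_Editing = ((17−7)/6)² = 2.778
te_Sound mix = (5 + 4·7 + 15)/6 = 48/6 = 8; σ²_Sound mix = ((15−5)/6)² = 2.778
te_Color grade = (9 + 4·11 + 25)/6 = 78/6 = 13; σ²_Color grade = ((25−9)/6)² = 7.111
te_VFX = (1 + 4·3 + 11)/6 = 24/6 = 4; σ²_VFX = ((11−1)/6)² = 2.778
te_Final cut = (10 + 4·14 + 24)/6 = 90/6 = 15; σ²_Final cut = ((24−10)/6)² = 5.444

Forward pass:
ES_Set construction = 0; EF_Set construction = 10
ES_Costume fitting = 0; EF_Costume fitting = 8
ES_Principal photography = 8; EF_Principal photography = 8+4 = 12
ES_Pickup shots = 8; EF_Pickup shots = 8+10 = 18
ES_Editing = 8; EF_Editing = 8+12 = 20
ES_Sound mix = max(EF_Set construction=10, EF_Pickup shots=18) = 18; EF_Sound mix = 18+8 = 26
ES_Color grade = 12; EF_Color grade = 12+13 = 25
ES_VFX = max(EF_Principal photography=12, EF_Pickup shots=18) = 18; EF_VFX = 18+4 = 22
ES_Final cut = max(EF_Set construction=10, EF_Editing=20, EF_Sound mix=26, EF_Color grade=25, EF_VFX=22) = 26; EF_Final cut = 26+15 = 41
Expected project duration μ = 41 weeks. Critical path: Costume fitting → Pickup shots → Sound mix → Final cut.

Variance along critical path = 0.111 + 1.778 + 2.778 + 5.444 = 10.111
σ = √10.111 = 3.180 weeks

3.18 weeks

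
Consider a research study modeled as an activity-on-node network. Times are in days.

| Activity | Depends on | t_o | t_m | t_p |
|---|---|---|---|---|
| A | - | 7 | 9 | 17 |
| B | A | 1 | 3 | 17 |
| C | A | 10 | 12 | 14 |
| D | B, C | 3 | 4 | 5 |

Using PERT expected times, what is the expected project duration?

te_A = (7 + 4·9 + 17)/6 = 60/6 = 10
te_B = (1 + 4·3 + 17)/6 = 30/6 = 5
te_C = (10 + 4·12 + 14)/6 = 72/6 = 12
te_D = (3 + 4·4 + 5)/6 = 24/6 = 4

Forward pass:
ES_A = 0; EF_A = 10
ES_B = 10; EF_B = 10+5 = 15
ES_C = 10; EF_C = 10+12 = 22
ES_D = max(EF_B=15, EF_C=22) = 22; EF_D = 22+4 = 26
Expected project duration μ = 26 days. Critical path: A → C → D.

26 days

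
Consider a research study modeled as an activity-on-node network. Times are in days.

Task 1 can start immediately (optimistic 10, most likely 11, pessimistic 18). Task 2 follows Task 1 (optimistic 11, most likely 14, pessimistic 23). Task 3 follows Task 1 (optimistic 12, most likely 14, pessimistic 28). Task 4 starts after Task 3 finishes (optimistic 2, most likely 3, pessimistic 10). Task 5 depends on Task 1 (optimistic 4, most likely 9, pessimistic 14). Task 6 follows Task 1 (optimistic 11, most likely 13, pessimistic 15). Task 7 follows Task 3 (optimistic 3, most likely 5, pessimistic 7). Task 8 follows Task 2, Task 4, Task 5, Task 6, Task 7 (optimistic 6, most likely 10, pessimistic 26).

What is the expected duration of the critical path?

45 days

te_Task 1 = (10 + 4·11 + 18)/6 = 72/6 = 12
te_Task 2 = (11 + 4·14 + 23)/6 = 90/6 = 15
te_Task 3 = (12 + 4·14 + 28)/6 = 96/6 = 16
te_Task 4 = (2 + 4·3 + 10)/6 = 24/6 = 4
te_Task 5 = (4 + 4·9 + 14)/6 = 54/6 = 9
te_Task 6 = (11 + 4·13 + 15)/6 = 78/6 = 13
te_Task 7 = (3 + 4·5 + 7)/6 = 30/6 = 5
te_Task 8 = (6 + 4·10 + 26)/6 = 72/6 = 12

Forward pass:
ES_Task 1 = 0; EF_Task 1 = 12
ES_Task 2 = 12; EF_Task 2 = 12+15 = 27
ES_Task 3 = 12; EF_Task 3 = 12+16 = 28
ES_Task 4 = 28; EF_Task 4 = 28+4 = 32
ES_Task 5 = 12; EF_Task 5 = 12+9 = 21
ES_Task 6 = 12; EF_Task 6 = 12+13 = 25
ES_Task 7 = 28; EF_Task 7 = 28+5 = 33
ES_Task 8 = max(EF_Task 2=27, EF_Task 4=32, EF_Task 5=21, EF_Task 6=25, EF_Task 7=33) = 33; EF_Task 8 = 33+12 = 45
Expected project duration μ = 45 days. Critical path: Task 1 → Task 3 → Task 7 → Task 8.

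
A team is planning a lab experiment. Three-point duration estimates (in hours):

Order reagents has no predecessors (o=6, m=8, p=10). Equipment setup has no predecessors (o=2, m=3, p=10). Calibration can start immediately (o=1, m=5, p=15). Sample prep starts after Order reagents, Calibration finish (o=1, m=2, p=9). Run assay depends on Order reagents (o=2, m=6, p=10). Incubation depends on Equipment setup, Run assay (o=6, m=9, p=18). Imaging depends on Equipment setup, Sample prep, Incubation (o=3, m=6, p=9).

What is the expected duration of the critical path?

30 hours

te_Order reagents = (6 + 4·8 + 10)/6 = 48/6 = 8
te_Equipment setup = (2 + 4·3 + 10)/6 = 24/6 = 4
te_Calibration = (1 + 4·5 + 15)/6 = 36/6 = 6
te_Sample prep = (1 + 4·2 + 9)/6 = 18/6 = 3
te_Run assay = (2 + 4·6 + 10)/6 = 36/6 = 6
te_Incubation = (6 + 4·9 + 18)/6 = 60/6 = 10
te_Imaging = (3 + 4·6 + 9)/6 = 36/6 = 6

Forward pass:
ES_Order reagents = 0; EF_Order reagents = 8
ES_Equipment setup = 0; EF_Equipment setup = 4
ES_Calibration = 0; EF_Calibration = 6
ES_Sample prep = max(EF_Order reagents=8, EF_Calibration=6) = 8; EF_Sample prep = 8+3 = 11
ES_Run assay = 8; EF_Run assay = 8+6 = 14
ES_Incubation = max(EF_Equipment setup=4, EF_Run assay=14) = 14; EF_Incubation = 14+10 = 24
ES_Imaging = max(EF_Equipment setup=4, EF_Sample prep=11, EF_Incubation=24) = 24; EF_Imaging = 24+6 = 30
Expected project duration μ = 30 hours. Critical path: Order reagents → Run assay → Incubation → Imaging.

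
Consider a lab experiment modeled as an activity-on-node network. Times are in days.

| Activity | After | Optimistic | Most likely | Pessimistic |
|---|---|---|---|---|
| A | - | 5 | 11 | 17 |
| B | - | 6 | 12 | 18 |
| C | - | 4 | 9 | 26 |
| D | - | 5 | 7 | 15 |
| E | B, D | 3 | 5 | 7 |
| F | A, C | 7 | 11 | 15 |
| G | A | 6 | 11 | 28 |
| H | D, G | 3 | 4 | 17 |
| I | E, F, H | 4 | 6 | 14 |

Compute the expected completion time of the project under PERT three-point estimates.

37 days

te_A = (5 + 4·11 + 17)/6 = 66/6 = 11
te_B = (6 + 4·12 + 18)/6 = 72/6 = 12
te_C = (4 + 4·9 + 26)/6 = 66/6 = 11
te_D = (5 + 4·7 + 15)/6 = 48/6 = 8
te_E = (3 + 4·5 + 7)/6 = 30/6 = 5
te_F = (7 + 4·11 + 15)/6 = 66/6 = 11
te_G = (6 + 4·11 + 28)/6 = 78/6 = 13
te_H = (3 + 4·4 + 17)/6 = 36/6 = 6
te_I = (4 + 4·6 + 14)/6 = 42/6 = 7

Forward pass:
ES_A = 0; EF_A = 11
ES_B = 0; EF_B = 12
ES_C = 0; EF_C = 11
ES_D = 0; EF_D = 8
ES_E = max(EF_B=12, EF_D=8) = 12; EF_E = 12+5 = 17
ES_F = max(EF_A=11, EF_C=11) = 11; EF_F = 11+11 = 22
ES_G = 11; EF_G = 11+13 = 24
ES_H = max(EF_D=8, EF_G=24) = 24; EF_H = 24+6 = 30
ES_I = max(EF_E=17, EF_F=22, EF_H=30) = 30; EF_I = 30+7 = 37
Expected project duration μ = 37 days. Critical path: A → G → H → I.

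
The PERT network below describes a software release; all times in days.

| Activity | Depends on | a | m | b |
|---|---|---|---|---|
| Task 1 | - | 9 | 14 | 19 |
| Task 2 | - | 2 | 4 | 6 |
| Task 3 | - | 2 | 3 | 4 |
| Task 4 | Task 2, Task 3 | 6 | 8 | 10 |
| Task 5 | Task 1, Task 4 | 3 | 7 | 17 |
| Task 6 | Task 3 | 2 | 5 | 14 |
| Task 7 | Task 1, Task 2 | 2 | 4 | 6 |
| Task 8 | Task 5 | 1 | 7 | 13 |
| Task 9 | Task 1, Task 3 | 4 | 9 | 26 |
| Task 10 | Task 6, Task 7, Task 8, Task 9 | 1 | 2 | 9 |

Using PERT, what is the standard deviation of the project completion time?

te_Task 1 = (9 + 4·14 + 19)/6 = 84/6 = 14; σ²_Task 1 = ((19−9)/6)² = 2.778
te_Task 2 = (2 + 4·4 + 6)/6 = 24/6 = 4; σ²_Task 2 = ((6−2)/6)² = 0.444
te_Task 3 = (2 + 4·3 + 4)/6 = 18/6 = 3; σ²_Task 3 = ((4−2)/6)² = 0.111
te_Task 4 = (6 + 4·8 + 10)/6 = 48/6 = 8; σ²_Task 4 = ((10−6)/6)² = 0.444
te_Task 5 = (3 + 4·7 + 17)/6 = 48/6 = 8; σ²_Task 5 = ((17−3)/6)² = 5.444
te_Task 6 = (2 + 4·5 + 14)/6 = 36/6 = 6; σ²_Task 6 = ((14−2)/6)² = 4.000
te_Task 7 = (2 + 4·4 + 6)/6 = 24/6 = 4; σ²_Task 7 = ((6−2)/6)² = 0.444
te_Task 8 = (1 + 4·7 + 13)/6 = 42/6 = 7; σ²_Task 8 = ((13−1)/6)² = 4.000
te_Task 9 = (4 + 4·9 + 26)/6 = 66/6 = 11; σ²_Task 9 = ((26−4)/6)² = 13.444
te_Task 10 = (1 + 4·2 + 9)/6 = 18/6 = 3; σ²_Task 10 = ((9−1)/6)² = 1.778

Forward pass:
ES_Task 1 = 0; EF_Task 1 = 14
ES_Task 2 = 0; EF_Task 2 = 4
ES_Task 3 = 0; EF_Task 3 = 3
ES_Task 4 = max(EF_Task 2=4, EF_Task 3=3) = 4; EF_Task 4 = 4+8 = 12
ES_Task 5 = max(EF_Task 1=14, EF_Task 4=12) = 14; EF_Task 5 = 14+8 = 22
ES_Task 6 = 3; EF_Task 6 = 3+6 = 9
ES_Task 7 = max(EF_Task 1=14, EF_Task 2=4) = 14; EF_Task 7 = 14+4 = 18
ES_Task 8 = 22; EF_Task 8 = 22+7 = 29
ES_Task 9 = max(EF_Task 1=14, EF_Task 3=3) = 14; EF_Task 9 = 14+11 = 25
ES_Task 10 = max(EF_Task 6=9, EF_Task 7=18, EF_Task 8=29, EF_Task 9=25) = 29; EF_Task 10 = 29+3 = 32
Expected project duration μ = 32 days. Critical path: Task 1 → Task 5 → Task 8 → Task 10.

Variance along critical path = 2.778 + 5.444 + 4.000 + 1.778 = 14.000
σ = √14.000 = 3.742 days

3.74 days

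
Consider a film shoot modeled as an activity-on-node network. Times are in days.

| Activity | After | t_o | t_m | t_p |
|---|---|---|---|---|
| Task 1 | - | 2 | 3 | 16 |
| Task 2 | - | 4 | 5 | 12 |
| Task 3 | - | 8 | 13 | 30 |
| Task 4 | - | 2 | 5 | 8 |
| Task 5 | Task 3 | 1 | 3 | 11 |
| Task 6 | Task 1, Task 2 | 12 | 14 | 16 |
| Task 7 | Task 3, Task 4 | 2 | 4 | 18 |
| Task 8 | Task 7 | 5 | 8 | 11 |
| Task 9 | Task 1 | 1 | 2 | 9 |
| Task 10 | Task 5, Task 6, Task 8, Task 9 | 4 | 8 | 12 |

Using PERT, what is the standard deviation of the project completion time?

te_Task 1 = (2 + 4·3 + 16)/6 = 30/6 = 5; σ²_Task 1 = ((16−2)/6)² = 5.444
te_Task 2 = (4 + 4·5 + 12)/6 = 36/6 = 6; σ²_Task 2 = ((12−4)/6)² = 1.778
te_Task 3 = (8 + 4·13 + 30)/6 = 90/6 = 15; σ²_Task 3 = ((30−8)/6)² = 13.444
te_Task 4 = (2 + 4·5 + 8)/6 = 30/6 = 5; σ²_Task 4 = ((8−2)/6)² = 1.000
te_Task 5 = (1 + 4·3 + 11)/6 = 24/6 = 4; σ²_Task 5 = ((11−1)/6)² = 2.778
te_Task 6 = (12 + 4·14 + 16)/6 = 84/6 = 14; σ²_Task 6 = ((16−12)/6)² = 0.444
te_Task 7 = (2 + 4·4 + 18)/6 = 36/6 = 6; σ²_Task 7 = ((18−2)/6)² = 7.111
te_Task 8 = (5 + 4·8 + 11)/6 = 48/6 = 8; σ²_Task 8 = ((11−5)/6)² = 1.000
te_Task 9 = (1 + 4·2 + 9)/6 = 18/6 = 3; σ²_Task 9 = ((9−1)/6)² = 1.778
te_Task 10 = (4 + 4·8 + 12)/6 = 48/6 = 8; σ²_Task 10 = ((12−4)/6)² = 1.778

Forward pass:
ES_Task 1 = 0; EF_Task 1 = 5
ES_Task 2 = 0; EF_Task 2 = 6
ES_Task 3 = 0; EF_Task 3 = 15
ES_Task 4 = 0; EF_Task 4 = 5
ES_Task 5 = 15; EF_Task 5 = 15+4 = 19
ES_Task 6 = max(EF_Task 1=5, EF_Task 2=6) = 6; EF_Task 6 = 6+14 = 20
ES_Task 7 = max(EF_Task 3=15, EF_Task 4=5) = 15; EF_Task 7 = 15+6 = 21
ES_Task 8 = 21; EF_Task 8 = 21+8 = 29
ES_Task 9 = 5; EF_Task 9 = 5+3 = 8
ES_Task 10 = max(EF_Task 5=19, EF_Task 6=20, EF_Task 8=29, EF_Task 9=8) = 29; EF_Task 10 = 29+8 = 37
Expected project duration μ = 37 days. Critical path: Task 3 → Task 7 → Task 8 → Task 10.

Variance along critical path = 13.444 + 7.111 + 1.000 + 1.778 = 23.333
σ = √23.333 = 4.830 days

4.83 days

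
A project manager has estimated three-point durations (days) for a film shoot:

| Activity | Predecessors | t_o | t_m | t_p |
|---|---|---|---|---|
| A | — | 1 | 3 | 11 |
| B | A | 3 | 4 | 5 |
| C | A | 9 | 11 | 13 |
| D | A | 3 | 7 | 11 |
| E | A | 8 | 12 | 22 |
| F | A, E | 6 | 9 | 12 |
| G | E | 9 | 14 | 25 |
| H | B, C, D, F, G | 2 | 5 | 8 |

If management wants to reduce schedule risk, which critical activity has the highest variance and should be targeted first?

G

te_A = (1 + 4·3 + 11)/6 = 24/6 = 4; σ²_A = ((11−1)/6)² = 2.778
te_B = (3 + 4·4 + 5)/6 = 24/6 = 4; σ²_B = ((5−3)/6)² = 0.111
te_C = (9 + 4·11 + 13)/6 = 66/6 = 11; σ²_C = ((13−9)/6)² = 0.444
te_D = (3 + 4·7 + 11)/6 = 42/6 = 7; σ²_D = ((11−3)/6)² = 1.778
te_E = (8 + 4·12 + 22)/6 = 78/6 = 13; σ²_E = ((22−8)/6)² = 5.444
te_F = (6 + 4·9 + 12)/6 = 54/6 = 9; σ²_F = ((12−6)/6)² = 1.000
te_G = (9 + 4·14 + 25)/6 = 90/6 = 15; σ²_G = ((25−9)/6)² = 7.111
te_H = (2 + 4·5 + 8)/6 = 30/6 = 5; σ²_H = ((8−2)/6)² = 1.000

Forward pass:
ES_A = 0; EF_A = 4
ES_B = 4; EF_B = 4+4 = 8
ES_C = 4; EF_C = 4+11 = 15
ES_D = 4; EF_D = 4+7 = 11
ES_E = 4; EF_E = 4+13 = 17
ES_F = max(EF_A=4, EF_E=17) = 17; EF_F = 17+9 = 26
ES_G = 17; EF_G = 17+15 = 32
ES_H = max(EF_B=8, EF_C=15, EF_D=11, EF_F=26, EF_G=32) = 32; EF_H = 32+5 = 37
Expected project duration μ = 37 days. Critical path: A → E → G → H.

Variances on critical path: σ²_A=2.778, σ²_E=5.444, σ²_G=7.111, σ²_H=1.000.
Largest is σ²_G = 7.111.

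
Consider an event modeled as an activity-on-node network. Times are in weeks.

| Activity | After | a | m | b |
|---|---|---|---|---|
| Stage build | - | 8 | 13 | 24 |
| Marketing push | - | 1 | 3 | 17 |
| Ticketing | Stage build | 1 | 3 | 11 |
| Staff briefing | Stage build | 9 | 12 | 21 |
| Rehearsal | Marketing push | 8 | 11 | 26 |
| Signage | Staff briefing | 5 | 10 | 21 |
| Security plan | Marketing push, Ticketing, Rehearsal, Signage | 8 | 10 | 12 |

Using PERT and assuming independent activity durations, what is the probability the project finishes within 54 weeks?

te_Stage build = (8 + 4·13 + 24)/6 = 84/6 = 14; σ²_Stage build = ((24−8)/6)² = 7.111
te_Marketing push = (1 + 4·3 + 17)/6 = 30/6 = 5; σ²_Marketing push = ((17−1)/6)² = 7.111
te_Ticketing = (1 + 4·3 + 11)/6 = 24/6 = 4; σ²_Ticketing = ((11−1)/6)² = 2.778
te_Staff briefing = (9 + 4·12 + 21)/6 = 78/6 = 13; σ²_Staff briefing = ((21−9)/6)² = 4.000
te_Rehearsal = (8 + 4·11 + 26)/6 = 78/6 = 13; σ²_Rehearsal = ((26−8)/6)² = 9.000
te_Signage = (5 + 4·10 + 21)/6 = 66/6 = 11; σ²_Signage = ((21−5)/6)² = 7.111
te_Security plan = (8 + 4·10 + 12)/6 = 60/6 = 10; σ²_Security plan = ((12−8)/6)² = 0.444

Forward pass:
ES_Stage build = 0; EF_Stage build = 14
ES_Marketing push = 0; EF_Marketing push = 5
ES_Ticketing = 14; EF_Ticketing = 14+4 = 18
ES_Staff briefing = 14; EF_Staff briefing = 14+13 = 27
ES_Rehearsal = 5; EF_Rehearsal = 5+13 = 18
ES_Signage = 27; EF_Signage = 27+11 = 38
ES_Security plan = max(EF_Marketing push=5, EF_Ticketing=18, EF_Rehearsal=18, EF_Signage=38) = 38; EF_Security plan = 38+10 = 48
Expected project duration μ = 48 weeks. Critical path: Stage build → Staff briefing → Signage → Security plan.

Variance along critical path = 7.111 + 4.000 + 7.111 + 0.444 = 18.667; σ = √18.667 = 4.320 weeks.
Z = (54 − 48) / 4.320 = 1.389
P(T ≤ 54) = Φ(1.389) ≈ 0.918

0.918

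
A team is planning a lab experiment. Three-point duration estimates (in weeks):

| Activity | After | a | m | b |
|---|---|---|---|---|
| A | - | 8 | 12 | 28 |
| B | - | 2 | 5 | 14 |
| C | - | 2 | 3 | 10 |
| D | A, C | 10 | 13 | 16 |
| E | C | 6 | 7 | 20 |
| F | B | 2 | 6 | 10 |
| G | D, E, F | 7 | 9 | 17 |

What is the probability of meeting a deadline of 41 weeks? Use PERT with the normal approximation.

te_A = (8 + 4·12 + 28)/6 = 84/6 = 14; σ²_A = ((28−8)/6)² = 11.111
te_B = (2 + 4·5 + 14)/6 = 36/6 = 6; σ²_B = ((14−2)/6)² = 4.000
te_C = (2 + 4·3 + 10)/6 = 24/6 = 4; σ²_C = ((10−2)/6)² = 1.778
te_D = (10 + 4·13 + 16)/6 = 78/6 = 13; σ²_D = ((16−10)/6)² = 1.000
te_E = (6 + 4·7 + 20)/6 = 54/6 = 9; σ²_E = ((20−6)/6)² = 5.444
te_F = (2 + 4·6 + 10)/6 = 36/6 = 6; σ²_F = ((10−2)/6)² = 1.778
te_G = (7 + 4·9 + 17)/6 = 60/6 = 10; σ²_G = ((17−7)/6)² = 2.778

Forward pass:
ES_A = 0; EF_A = 14
ES_B = 0; EF_B = 6
ES_C = 0; EF_C = 4
ES_D = max(EF_A=14, EF_C=4) = 14; EF_D = 14+13 = 27
ES_E = 4; EF_E = 4+9 = 13
ES_F = 6; EF_F = 6+6 = 12
ES_G = max(EF_D=27, EF_E=13, EF_F=12) = 27; EF_G = 27+10 = 37
Expected project duration μ = 37 weeks. Critical path: A → D → G.

Variance along critical path = 11.111 + 1.000 + 2.778 = 14.889; σ = √14.889 = 3.859 weeks.
Z = (41 − 37) / 3.859 = 1.037
P(T ≤ 41) = Φ(1.037) ≈ 0.850

0.850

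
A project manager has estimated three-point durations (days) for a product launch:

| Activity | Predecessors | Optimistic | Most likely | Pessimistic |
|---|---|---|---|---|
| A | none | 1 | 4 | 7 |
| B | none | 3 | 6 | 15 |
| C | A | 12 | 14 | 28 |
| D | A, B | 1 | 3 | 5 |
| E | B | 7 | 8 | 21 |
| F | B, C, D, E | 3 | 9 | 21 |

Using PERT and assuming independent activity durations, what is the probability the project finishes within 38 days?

te_A = (1 + 4·4 + 7)/6 = 24/6 = 4; σ²_A = ((7−1)/6)² = 1.000
te_B = (3 + 4·6 + 15)/6 = 42/6 = 7; σ²_B = ((15−3)/6)² = 4.000
te_C = (12 + 4·14 + 28)/6 = 96/6 = 16; σ²_C = ((28−12)/6)² = 7.111
te_D = (1 + 4·3 + 5)/6 = 18/6 = 3; σ²_D = ((5−1)/6)² = 0.444
te_E = (7 + 4·8 + 21)/6 = 60/6 = 10; σ²_E = ((21−7)/6)² = 5.444
te_F = (3 + 4·9 + 21)/6 = 60/6 = 10; σ²_F = ((21−3)/6)² = 9.000

Forward pass:
ES_A = 0; EF_A = 4
ES_B = 0; EF_B = 7
ES_C = 4; EF_C = 4+16 = 20
ES_D = max(EF_A=4, EF_B=7) = 7; EF_D = 7+3 = 10
ES_E = 7; EF_E = 7+10 = 17
ES_F = max(EF_B=7, EF_C=20, EF_D=10, EF_E=17) = 20; EF_F = 20+10 = 30
Expected project duration μ = 30 days. Critical path: A → C → F.

Variance along critical path = 1.000 + 7.111 + 9.000 = 17.111; σ = √17.111 = 4.137 days.
Z = (38 − 30) / 4.137 = 1.934
P(T ≤ 38) = Φ(1.934) ≈ 0.973

0.973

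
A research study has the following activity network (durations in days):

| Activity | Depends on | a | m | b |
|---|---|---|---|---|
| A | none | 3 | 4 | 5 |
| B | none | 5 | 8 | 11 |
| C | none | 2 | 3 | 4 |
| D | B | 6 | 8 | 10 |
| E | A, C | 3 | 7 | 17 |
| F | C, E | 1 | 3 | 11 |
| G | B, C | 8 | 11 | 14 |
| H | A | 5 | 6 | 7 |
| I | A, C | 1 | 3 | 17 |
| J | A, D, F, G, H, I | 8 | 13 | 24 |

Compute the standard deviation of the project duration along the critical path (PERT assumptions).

3.02 days

te_A = (3 + 4·4 + 5)/6 = 24/6 = 4; σ²_A = ((5−3)/6)² = 0.111
te_B = (5 + 4·8 + 11)/6 = 48/6 = 8; σ²_B = ((11−5)/6)² = 1.000
te_C = (2 + 4·3 + 4)/6 = 18/6 = 3; σ²_C = ((4−2)/6)² = 0.111
te_D = (6 + 4·8 + 10)/6 = 48/6 = 8; σ²_D = ((10−6)/6)² = 0.444
te_E = (3 + 4·7 + 17)/6 = 48/6 = 8; σ²_E = ((17−3)/6)² = 5.444
te_F = (1 + 4·3 + 11)/6 = 24/6 = 4; σ²_F = ((11−1)/6)² = 2.778
te_G = (8 + 4·11 + 14)/6 = 66/6 = 11; σ²_G = ((14−8)/6)² = 1.000
te_H = (5 + 4·6 + 7)/6 = 36/6 = 6; σ²_H = ((7−5)/6)² = 0.111
te_I = (1 + 4·3 + 17)/6 = 30/6 = 5; σ²_I = ((17−1)/6)² = 7.111
te_J = (8 + 4·13 + 24)/6 = 84/6 = 14; σ²_J = ((24−8)/6)² = 7.111

Forward pass:
ES_A = 0; EF_A = 4
ES_B = 0; EF_B = 8
ES_C = 0; EF_C = 3
ES_D = 8; EF_D = 8+8 = 16
ES_E = max(EF_A=4, EF_C=3) = 4; EF_E = 4+8 = 12
ES_F = max(EF_C=3, EF_E=12) = 12; EF_F = 12+4 = 16
ES_G = max(EF_B=8, EF_C=3) = 8; EF_G = 8+11 = 19
ES_H = 4; EF_H = 4+6 = 10
ES_I = max(EF_A=4, EF_C=3) = 4; EF_I = 4+5 = 9
ES_J = max(EF_A=4, EF_D=16, EF_F=16, EF_G=19, EF_H=10, EF_I=9) = 19; EF_J = 19+14 = 33
Expected project duration μ = 33 days. Critical path: B → G → J.

Variance along critical path = 1.000 + 1.000 + 7.111 = 9.111
σ = √9.111 = 3.018 days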